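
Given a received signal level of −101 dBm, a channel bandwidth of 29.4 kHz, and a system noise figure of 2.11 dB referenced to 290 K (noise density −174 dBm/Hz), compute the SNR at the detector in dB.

Noise floor: N = −174 + 10 log₁₀(B) + NF
10 log₁₀(2.94×10⁴) = 44.68 dB
N = −174 + 44.68 + 2.11 = −127.21 dBm
SNR = P_sig − N = −101 − (−127.21) = 26.21 dB → 26.2 dB

26.2 dB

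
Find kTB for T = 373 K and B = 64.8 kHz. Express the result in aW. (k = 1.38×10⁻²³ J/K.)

334 aW

P_n = kTB = 1.38×10⁻²³ × 373 × 6.48×10⁴ = 3.34×10⁻¹⁶ W = 334 aW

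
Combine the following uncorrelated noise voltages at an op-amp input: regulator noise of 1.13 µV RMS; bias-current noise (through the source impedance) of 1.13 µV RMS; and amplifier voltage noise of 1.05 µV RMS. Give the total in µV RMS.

Uncorrelated sources add in power (mean-square): V_tot = √(ΣV_i²)
V_tot = √[(1.13×10⁻⁶)² + (1.13×10⁻⁶)² + (1.05×10⁻⁶)²] = 1.91×10⁻⁶ V = 1.91 µV

1.91 µV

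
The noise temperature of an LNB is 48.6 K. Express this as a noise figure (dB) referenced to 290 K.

0.673 dB

F = 1 + T_e/T₀ = 1 + 48.6/290 = 1.16759
NF = 10 log₁₀(1.16759) = 0.673 dB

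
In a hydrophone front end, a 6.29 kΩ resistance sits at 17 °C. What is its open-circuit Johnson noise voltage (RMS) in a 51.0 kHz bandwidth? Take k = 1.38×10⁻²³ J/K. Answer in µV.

T = 17 °C + 273.15 = 290.15 K
V_n = √(4kTRB)
4kTRB = 4 × 1.38×10⁻²³ × 290.15 × 6.29×10³ × 5.10×10⁴ = 5.14×10⁻¹² V²
V_n = √(5.14×10⁻¹²) = 2.27×10⁻⁶ V = 2.27 µV

2.27 µV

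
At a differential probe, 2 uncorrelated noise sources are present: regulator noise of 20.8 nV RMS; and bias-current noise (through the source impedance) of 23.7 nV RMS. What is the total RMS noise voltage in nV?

31.5 nV

Uncorrelated sources add in power (mean-square): V_tot = √(ΣV_i²)
V_tot = √[(2.08×10⁻⁸)² + (2.37×10⁻⁸)²] = 3.15×10⁻⁸ V = 31.5 nV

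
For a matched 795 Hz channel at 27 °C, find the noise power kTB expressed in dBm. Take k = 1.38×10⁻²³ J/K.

T = 27 °C + 273.15 = 300.15 K
P_n = kTB = 1.38×10⁻²³ × 300.15 × 7.95×10² = 3.29×10⁻¹⁸ W
In dBm: 10 log₁₀(3.29×10⁻¹⁸ / 10⁻³) = −144.8 dBm

−144.8 dBm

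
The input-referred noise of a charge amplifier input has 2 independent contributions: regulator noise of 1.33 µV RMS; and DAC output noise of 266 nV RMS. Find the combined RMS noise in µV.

1.36 µV

Uncorrelated sources add in power (mean-square): V_tot = √(ΣV_i²)
V_tot = √[(1.33×10⁻⁶)² + (2.66×10⁻⁷)²] = 1.36×10⁻⁶ V = 1.36 µV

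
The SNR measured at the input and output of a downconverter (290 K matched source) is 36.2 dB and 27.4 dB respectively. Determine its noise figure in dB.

8.8 dB

NF (dB) = SNR_in(dB) − SNR_out(dB) when the source is at T₀
NF = 36.2 − 27.4 = 8.8 dB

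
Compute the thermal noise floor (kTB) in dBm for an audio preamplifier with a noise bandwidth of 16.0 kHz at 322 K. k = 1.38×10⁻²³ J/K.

−131.5 dBm

P_n = kTB = 1.38×10⁻²³ × 322 × 1.60×10⁴ = 7.11×10⁻¹⁷ W
In dBm: 10 log₁₀(7.11×10⁻¹⁷ / 10⁻³) = −131.5 dBm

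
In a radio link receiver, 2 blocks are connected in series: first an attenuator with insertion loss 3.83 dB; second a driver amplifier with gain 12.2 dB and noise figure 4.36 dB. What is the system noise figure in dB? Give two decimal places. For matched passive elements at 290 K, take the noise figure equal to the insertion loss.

8.19 dB

Convert to linear (a loss of L dB is a gain of −L dB): F_i = 10^(NF_i/10), G_i = 10^(G_i,dB/10)
  Stage 1: F_1 = 10^(3.83/10) = 2.415, G_1 = 10^(−3.83/10) = 0.4140
  Stage 2: F_2 = 10^(4.36/10) = 2.729, G_2 = 10^(12.2/10) = 16.60
Friis cascade:
  F = 2.415 + (2.729 − 1)/0.4140 = 6.592
NF = 10 log₁₀(6.592) = 8.19 dB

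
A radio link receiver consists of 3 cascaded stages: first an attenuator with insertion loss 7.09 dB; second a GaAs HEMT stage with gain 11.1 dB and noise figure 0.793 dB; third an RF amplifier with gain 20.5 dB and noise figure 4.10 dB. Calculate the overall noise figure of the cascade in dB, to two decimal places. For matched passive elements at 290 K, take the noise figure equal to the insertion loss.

Convert to linear (a loss of L dB is a gain of −L dB): F_i = 10^(NF_i/10), G_i = 10^(G_i,dB/10)
  Stage 1: F_1 = 10^(7.09/10) = 5.117, G_1 = 10^(−7.09/10) = 0.1954
  Stage 2: F_2 = 10^(0.793/10) = 1.200, G_2 = 10^(11.1/10) = 12.88
  Stage 3: F_3 = 10^(4.10/10) = 2.570, G_3 = 10^(20.5/10) = 112.2
Friis cascade:
  F = 5.117 + (1.200 − 1)/0.1954 + (2.570 − 1)/2.518 = 6.766
NF = 10 log₁₀(6.766) = 8.30 dB

8.30 dB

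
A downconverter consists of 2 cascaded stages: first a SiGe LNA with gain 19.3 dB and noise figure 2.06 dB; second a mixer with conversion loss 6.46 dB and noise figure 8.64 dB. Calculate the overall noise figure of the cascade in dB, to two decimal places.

2.26 dB

Convert to linear (a loss of L dB is a gain of −L dB): F_i = 10^(NF_i/10), G_i = 10^(G_i,dB/10)
  Stage 1: F_1 = 10^(2.06/10) = 1.607, G_1 = 10^(19.3/10) = 85.11
  Stage 2: F_2 = 10^(8.64/10) = 7.311, G_2 = 10^(−6.46/10) = 0.2259
Friis cascade:
  F = 1.607 + (7.311 − 1)/85.11 = 1.681
NF = 10 log₁₀(1.681) = 2.26 dB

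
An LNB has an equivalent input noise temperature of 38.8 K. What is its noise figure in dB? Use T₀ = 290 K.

0.545 dB

F = 1 + T_e/T₀ = 1 + 38.8/290 = 1.13379
NF = 10 log₁₀(1.13379) = 0.545 dB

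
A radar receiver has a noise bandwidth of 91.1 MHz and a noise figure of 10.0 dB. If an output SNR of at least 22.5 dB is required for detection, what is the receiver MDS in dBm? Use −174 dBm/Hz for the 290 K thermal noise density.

Sensitivity = −174 + 10 log₁₀(B) + NF + SNR_min
= −174 + 79.6 + 10.0 + 22.5
= −61.9 dBm → −61.9 dBm

−61.9 dBm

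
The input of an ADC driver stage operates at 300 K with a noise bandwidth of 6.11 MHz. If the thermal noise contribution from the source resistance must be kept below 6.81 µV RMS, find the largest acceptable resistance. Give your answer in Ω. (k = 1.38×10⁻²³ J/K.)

Johnson–Nyquist: V_n = √(4kTRB) ⇒ R = V_n² / (4kTB)
4kTB = 4 × 1.38×10⁻²³ × 300 × 6.11×10⁶ = 1.01×10⁻¹³
R = (6.81×10⁻⁶)² / 1.01×10⁻¹³ = 4.58×10² Ω = 458 Ω

458 Ω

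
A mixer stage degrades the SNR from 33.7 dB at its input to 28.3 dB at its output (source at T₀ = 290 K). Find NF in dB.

5.4 dB

NF (dB) = SNR_in(dB) − SNR_out(dB) when the source is at T₀
NF = 33.7 − 28.3 = 5.4 dB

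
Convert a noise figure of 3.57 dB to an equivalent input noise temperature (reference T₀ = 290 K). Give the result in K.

370 K

F = 10^(3.57/10) = 2.2751
T_e = (F − 1)·T₀ = (2.2751 − 1) × 290 = 370 K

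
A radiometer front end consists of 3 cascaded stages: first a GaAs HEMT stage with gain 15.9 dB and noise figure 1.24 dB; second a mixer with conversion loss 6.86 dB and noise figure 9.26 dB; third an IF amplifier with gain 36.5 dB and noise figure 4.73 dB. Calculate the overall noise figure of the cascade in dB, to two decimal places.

Convert to linear (a loss of L dB is a gain of −L dB): F_i = 10^(NF_i/10), G_i = 10^(G_i,dB/10)
  Stage 1: F_1 = 10^(1.24/10) = 1.330, G_1 = 10^(15.9/10) = 38.90
  Stage 2: F_2 = 10^(9.26/10) = 8.433, G_2 = 10^(−6.86/10) = 0.2061
  Stage 3: F_3 = 10^(4.73/10) = 2.972, G_3 = 10^(36.5/10) = 4467
Friis cascade:
  F = 1.330 + (8.433 − 1)/38.90 + (2.972 − 1)/8.017 = 1.767
NF = 10 log₁₀(1.767) = 2.47 dB

2.47 dB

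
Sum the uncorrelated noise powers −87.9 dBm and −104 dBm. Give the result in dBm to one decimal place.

Convert to linear, add, convert back:
P₁ = 1.62×10⁻¹² W, P₂ = 3.98×10⁻¹⁴ W
P_tot = 1.66×10⁻¹² W → 10 log₁₀(P_tot / 10⁻³) = −87.8 dBm

−87.8 dBm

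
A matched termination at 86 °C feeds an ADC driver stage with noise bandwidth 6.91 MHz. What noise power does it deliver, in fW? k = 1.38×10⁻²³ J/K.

T = 86 °C + 273.15 = 359.15 K
P_n = kTB = 1.38×10⁻²³ × 359.15 × 6.91×10⁶ = 3.42×10⁻¹⁴ W = 34.2 fW

34.2 fW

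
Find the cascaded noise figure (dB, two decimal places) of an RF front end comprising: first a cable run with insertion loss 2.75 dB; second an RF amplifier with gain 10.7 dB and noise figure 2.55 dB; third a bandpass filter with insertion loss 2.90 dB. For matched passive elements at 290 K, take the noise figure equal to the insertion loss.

Convert to linear (a loss of L dB is a gain of −L dB): F_i = 10^(NF_i/10), G_i = 10^(G_i,dB/10)
  Stage 1: F_1 = 10^(2.75/10) = 1.884, G_1 = 10^(−2.75/10) = 0.5309
  Stage 2: F_2 = 10^(2.55/10) = 1.799, G_2 = 10^(10.7/10) = 11.75
  Stage 3: F_3 = 10^(2.90/10) = 1.950, G_3 = 10^(−2.90/10) = 0.5129
Friis cascade:
  F = 1.884 + (1.799 − 1)/0.5309 + (1.950 − 1)/6.237 = 3.541
NF = 10 log₁₀(3.541) = 5.49 dB

5.49 dB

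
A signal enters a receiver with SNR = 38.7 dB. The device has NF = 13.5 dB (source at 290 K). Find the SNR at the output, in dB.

25.2 dB

By definition F = SNR_in/SNR_out, so in dB: SNR_out = SNR_in − NF
SNR_out = 38.7 − 13.5 = 25.2 dB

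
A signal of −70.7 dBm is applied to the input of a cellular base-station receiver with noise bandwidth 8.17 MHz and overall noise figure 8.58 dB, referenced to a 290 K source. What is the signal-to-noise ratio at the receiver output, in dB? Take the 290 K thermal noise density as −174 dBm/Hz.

25.6 dB

Noise floor: N = −174 + 10 log₁₀(B) + NF
10 log₁₀(8.17×10⁶) = 69.12 dB
N = −174 + 69.12 + 8.58 = −96.30 dBm
SNR = P_sig − N = −70.7 − (−96.30) = 25.60 dB → 25.6 dB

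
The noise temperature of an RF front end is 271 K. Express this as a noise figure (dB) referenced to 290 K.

F = 1 + T_e/T₀ = 1 + 271/290 = 1.93448
NF = 10 log₁₀(1.93448) = 2.87 dB

2.87 dB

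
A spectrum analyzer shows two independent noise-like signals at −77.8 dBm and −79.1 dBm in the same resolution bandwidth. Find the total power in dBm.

Convert to linear, add, convert back:
P₁ = 1.66×10⁻¹¹ W, P₂ = 1.23×10⁻¹¹ W
P_tot = 2.89×10⁻¹¹ W → 10 log₁₀(P_tot / 10⁻³) = −75.4 dBm

−75.4 dBm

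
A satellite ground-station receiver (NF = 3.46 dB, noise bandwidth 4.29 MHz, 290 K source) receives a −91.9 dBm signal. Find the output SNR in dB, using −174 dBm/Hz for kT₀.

12.3 dB

Noise floor: N = −174 + 10 log₁₀(B) + NF
10 log₁₀(4.29×10⁶) = 66.32 dB
N = −174 + 66.32 + 3.46 = −104.22 dBm
SNR = P_sig − N = −91.9 − (−104.22) = 12.32 dB → 12.3 dB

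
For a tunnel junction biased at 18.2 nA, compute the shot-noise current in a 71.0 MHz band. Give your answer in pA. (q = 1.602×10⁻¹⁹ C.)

I_n = √(2qI·B)
2qI·B = 2 × 1.602×10⁻¹⁹ × 1.82×10⁻⁸ × 7.10×10⁷ = 4.14×10⁻¹⁹ A²
I_n = √(4.14×10⁻¹⁹) = 6.43×10⁻¹⁰ A = 643 pA

643 pA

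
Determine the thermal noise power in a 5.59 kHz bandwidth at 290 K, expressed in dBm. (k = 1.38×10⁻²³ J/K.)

P_n = kTB = 1.38×10⁻²³ × 290 × 5.59×10³ = 2.24×10⁻¹⁷ W
In dBm: 10 log₁₀(2.24×10⁻¹⁷ / 10⁻³) = −136.5 dBm

−136.5 dBm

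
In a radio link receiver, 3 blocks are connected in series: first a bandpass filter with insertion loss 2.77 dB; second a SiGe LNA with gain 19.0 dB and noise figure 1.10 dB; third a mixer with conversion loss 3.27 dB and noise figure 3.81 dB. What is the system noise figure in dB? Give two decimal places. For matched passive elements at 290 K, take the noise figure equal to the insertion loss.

Convert to linear (a loss of L dB is a gain of −L dB): F_i = 10^(NF_i/10), G_i = 10^(G_i,dB/10)
  Stage 1: F_1 = 10^(2.77/10) = 1.892, G_1 = 10^(−2.77/10) = 0.5284
  Stage 2: F_2 = 10^(1.10/10) = 1.288, G_2 = 10^(19.0/10) = 79.43
  Stage 3: F_3 = 10^(3.81/10) = 2.404, G_3 = 10^(−3.27/10) = 0.4710
Friis cascade:
  F = 1.892 + (1.288 − 1)/0.5284 + (2.404 − 1)/41.98 = 2.471
NF = 10 log₁₀(2.471) = 3.93 dB

3.93 dB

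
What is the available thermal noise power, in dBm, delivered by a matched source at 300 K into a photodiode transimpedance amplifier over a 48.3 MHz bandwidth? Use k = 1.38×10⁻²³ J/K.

P_n = kTB = 1.38×10⁻²³ × 300 × 4.83×10⁷ = 2.00×10⁻¹³ W
In dBm: 10 log₁₀(2.00×10⁻¹³ / 10⁻³) = −97.0 dBm

−97.0 dBm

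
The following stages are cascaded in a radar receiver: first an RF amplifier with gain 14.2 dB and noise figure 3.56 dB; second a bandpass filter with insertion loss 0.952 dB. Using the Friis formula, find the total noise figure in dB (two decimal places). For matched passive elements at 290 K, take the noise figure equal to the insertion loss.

Convert to linear (a loss of L dB is a gain of −L dB): F_i = 10^(NF_i/10), G_i = 10^(G_i,dB/10)
  Stage 1: F_1 = 10^(3.56/10) = 2.270, G_1 = 10^(14.2/10) = 26.30
  Stage 2: F_2 = 10^(0.952/10) = 1.245, G_2 = 10^(−0.952/10) = 0.8032
Friis cascade:
  F = 2.270 + (1.245 − 1)/26.30 = 2.279
NF = 10 log₁₀(2.279) = 3.58 dB

3.58 dB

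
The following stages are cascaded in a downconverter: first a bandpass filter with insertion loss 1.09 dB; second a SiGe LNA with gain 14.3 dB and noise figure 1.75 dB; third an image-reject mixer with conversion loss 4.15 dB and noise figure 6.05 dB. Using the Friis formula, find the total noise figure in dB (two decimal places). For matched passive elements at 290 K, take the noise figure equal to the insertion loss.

3.15 dB

Convert to linear (a loss of L dB is a gain of −L dB): F_i = 10^(NF_i/10), G_i = 10^(G_i,dB/10)
  Stage 1: F_1 = 10^(1.09/10) = 1.285, G_1 = 10^(−1.09/10) = 0.7780
  Stage 2: F_2 = 10^(1.75/10) = 1.496, G_2 = 10^(14.3/10) = 26.92
  Stage 3: F_3 = 10^(6.05/10) = 4.027, G_3 = 10^(−4.15/10) = 0.3846
Friis cascade:
  F = 1.285 + (1.496 − 1)/0.7780 + (4.027 − 1)/20.94 = 2.068
NF = 10 log₁₀(2.068) = 3.15 dB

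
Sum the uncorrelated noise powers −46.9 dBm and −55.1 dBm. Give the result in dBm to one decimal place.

Convert to linear, add, convert back:
P₁ = 2.04×10⁻⁸ W, P₂ = 3.09×10⁻⁹ W
P_tot = 2.35×10⁻⁸ W → 10 log₁₀(P_tot / 10⁻³) = −46.3 dBm

−46.3 dBm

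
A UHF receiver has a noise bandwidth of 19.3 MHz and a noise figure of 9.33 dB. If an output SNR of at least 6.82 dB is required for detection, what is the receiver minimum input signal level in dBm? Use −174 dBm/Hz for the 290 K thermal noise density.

−85.0 dBm

Sensitivity = −174 + 10 log₁₀(B) + NF + SNR_min
= −174 + 72.86 + 9.33 + 6.82
= −84.99 dBm → −85.0 dBm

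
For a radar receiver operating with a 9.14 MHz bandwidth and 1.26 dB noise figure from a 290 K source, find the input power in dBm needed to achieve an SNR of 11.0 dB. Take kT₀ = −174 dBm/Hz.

Sensitivity = −174 + 10 log₁₀(B) + NF + SNR_min
= −174 + 69.61 + 1.26 + 11.0
= −92.13 dBm → −92.1 dBm

−92.1 dBm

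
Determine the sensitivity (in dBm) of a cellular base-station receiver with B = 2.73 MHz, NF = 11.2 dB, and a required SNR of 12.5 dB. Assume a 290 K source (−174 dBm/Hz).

Sensitivity = −174 + 10 log₁₀(B) + NF + SNR_min
= −174 + 64.36 + 11.2 + 12.5
= −85.94 dBm → −85.9 dBm

−85.9 dBm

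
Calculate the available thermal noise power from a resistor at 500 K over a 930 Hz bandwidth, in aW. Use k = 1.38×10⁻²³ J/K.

P_n = kTB = 1.38×10⁻²³ × 500 × 9.30×10² = 6.42×10⁻¹⁸ W = 6.42 aW

6.42 aW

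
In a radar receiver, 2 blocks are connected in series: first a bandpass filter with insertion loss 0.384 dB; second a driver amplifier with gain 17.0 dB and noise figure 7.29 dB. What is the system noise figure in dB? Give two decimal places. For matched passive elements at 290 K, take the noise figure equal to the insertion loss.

Convert to linear (a loss of L dB is a gain of −L dB): F_i = 10^(NF_i/10), G_i = 10^(G_i,dB/10)
  Stage 1: F_1 = 10^(0.384/10) = 1.092, G_1 = 10^(−0.384/10) = 0.9154
  Stage 2: F_2 = 10^(7.29/10) = 5.358, G_2 = 10^(17.0/10) = 50.12
Friis cascade:
  F = 1.092 + (5.358 − 1)/0.9154 = 5.853
NF = 10 log₁₀(5.853) = 7.67 dB

7.67 dB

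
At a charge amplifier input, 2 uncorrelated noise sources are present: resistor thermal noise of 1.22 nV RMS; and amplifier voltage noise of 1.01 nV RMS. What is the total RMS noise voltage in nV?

Uncorrelated sources add in power (mean-square): V_tot = √(ΣV_i²)
V_tot = √[(1.22×10⁻⁹)² + (1.01×10⁻⁹)²] = 1.58×10⁻⁹ V = 1.58 nV

1.58 nV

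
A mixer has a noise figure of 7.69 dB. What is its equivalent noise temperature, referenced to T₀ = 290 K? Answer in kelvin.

1414 K

F = 10^(7.69/10) = 5.87489
T_e = (F − 1)·T₀ = (5.87489 − 1) × 290 = 1414 K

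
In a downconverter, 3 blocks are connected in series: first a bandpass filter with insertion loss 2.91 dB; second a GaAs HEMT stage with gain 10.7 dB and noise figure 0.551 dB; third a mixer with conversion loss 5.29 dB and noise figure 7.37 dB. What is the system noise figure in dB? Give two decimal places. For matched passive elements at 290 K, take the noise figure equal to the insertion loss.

4.71 dB

Convert to linear (a loss of L dB is a gain of −L dB): F_i = 10^(NF_i/10), G_i = 10^(G_i,dB/10)
  Stage 1: F_1 = 10^(2.91/10) = 1.954, G_1 = 10^(−2.91/10) = 0.5117
  Stage 2: F_2 = 10^(0.551/10) = 1.135, G_2 = 10^(10.7/10) = 11.75
  Stage 3: F_3 = 10^(7.37/10) = 5.458, G_3 = 10^(−5.29/10) = 0.2958
Friis cascade:
  F = 1.954 + (1.135 − 1)/0.5117 + (5.458 − 1)/6.012 = 2.960
NF = 10 log₁₀(2.960) = 4.71 dB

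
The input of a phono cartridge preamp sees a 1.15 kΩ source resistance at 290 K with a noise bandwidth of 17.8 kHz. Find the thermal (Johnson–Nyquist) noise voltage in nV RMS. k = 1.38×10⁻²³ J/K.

572 nV

V_n = √(4kTRB)
4kTRB = 4 × 1.38×10⁻²³ × 290 × 1.15×10³ × 1.78×10⁴ = 3.28×10⁻¹³ V²
V_n = √(3.28×10⁻¹³) = 5.72×10⁻⁷ V = 572 nV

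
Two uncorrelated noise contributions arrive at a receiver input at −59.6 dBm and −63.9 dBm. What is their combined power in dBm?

Convert to linear, add, convert back:
P₁ = 1.10×10⁻⁹ W, P₂ = 4.07×10⁻¹⁰ W
P_tot = 1.50×10⁻⁹ W → 10 log₁₀(P_tot / 10⁻³) = −58.2 dBm

−58.2 dBm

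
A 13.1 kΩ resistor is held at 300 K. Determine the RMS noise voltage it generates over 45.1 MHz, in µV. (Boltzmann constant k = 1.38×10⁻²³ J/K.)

V_n = √(4kTRB)
4kTRB = 4 × 1.38×10⁻²³ × 300 × 1.31×10⁴ × 4.51×10⁷ = 9.78×10⁻⁹ V²
V_n = √(9.78×10⁻⁹) = 9.89×10⁻⁵ V = 98.9 µV

98.9 µV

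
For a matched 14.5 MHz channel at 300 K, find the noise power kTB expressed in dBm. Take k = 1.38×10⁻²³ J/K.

P_n = kTB = 1.38×10⁻²³ × 300 × 1.45×10⁷ = 6.00×10⁻¹⁴ W
In dBm: 10 log₁₀(6.00×10⁻¹⁴ / 10⁻³) = −102.2 dBm

−102.2 dBm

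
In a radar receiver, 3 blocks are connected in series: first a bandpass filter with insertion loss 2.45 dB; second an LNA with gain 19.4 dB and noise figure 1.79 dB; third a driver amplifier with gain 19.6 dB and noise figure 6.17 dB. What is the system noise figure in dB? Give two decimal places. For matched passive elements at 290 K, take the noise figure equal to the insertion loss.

4.34 dB

Convert to linear (a loss of L dB is a gain of −L dB): F_i = 10^(NF_i/10), G_i = 10^(G_i,dB/10)
  Stage 1: F_1 = 10^(2.45/10) = 1.758, G_1 = 10^(−2.45/10) = 0.5689
  Stage 2: F_2 = 10^(1.79/10) = 1.510, G_2 = 10^(19.4/10) = 87.10
  Stage 3: F_3 = 10^(6.17/10) = 4.140, G_3 = 10^(19.6/10) = 91.20
Friis cascade:
  F = 1.758 + (1.510 − 1)/0.5689 + (4.140 − 1)/49.55 = 2.718
NF = 10 log₁₀(2.718) = 4.34 dB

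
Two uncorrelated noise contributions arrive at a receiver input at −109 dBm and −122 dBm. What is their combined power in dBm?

−108.8 dBm

Convert to linear, add, convert back:
P₁ = 1.26×10⁻¹⁴ W, P₂ = 6.31×10⁻¹⁶ W
P_tot = 1.32×10⁻¹⁴ W → 10 log₁₀(P_tot / 10⁻³) = −108.8 dBm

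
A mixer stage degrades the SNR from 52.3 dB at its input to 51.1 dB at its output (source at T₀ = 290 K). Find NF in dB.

1.2 dB

NF (dB) = SNR_in(dB) − SNR_out(dB) when the source is at T₀
NF = 52.3 − 51.1 = 1.2 dB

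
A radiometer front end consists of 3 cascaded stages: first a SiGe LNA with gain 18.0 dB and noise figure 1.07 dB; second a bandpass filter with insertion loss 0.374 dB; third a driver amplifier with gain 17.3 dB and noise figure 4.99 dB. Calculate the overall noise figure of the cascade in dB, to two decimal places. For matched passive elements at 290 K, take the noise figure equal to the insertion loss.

1.20 dB

Convert to linear (a loss of L dB is a gain of −L dB): F_i = 10^(NF_i/10), G_i = 10^(G_i,dB/10)
  Stage 1: F_1 = 10^(1.07/10) = 1.279, G_1 = 10^(18.0/10) = 63.10
  Stage 2: F_2 = 10^(0.374/10) = 1.090, G_2 = 10^(−0.374/10) = 0.9175
  Stage 3: F_3 = 10^(4.99/10) = 3.155, G_3 = 10^(17.3/10) = 53.70
Friis cascade:
  F = 1.279 + (1.090 − 1)/63.10 + (3.155 − 1)/57.89 = 1.318
NF = 10 log₁₀(1.318) = 1.20 dB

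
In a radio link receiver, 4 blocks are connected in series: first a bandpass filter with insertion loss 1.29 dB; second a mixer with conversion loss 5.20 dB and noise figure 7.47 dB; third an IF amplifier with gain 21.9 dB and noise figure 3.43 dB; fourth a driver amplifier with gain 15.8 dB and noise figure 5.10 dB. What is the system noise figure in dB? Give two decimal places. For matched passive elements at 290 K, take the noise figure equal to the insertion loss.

11.12 dB

Convert to linear (a loss of L dB is a gain of −L dB): F_i = 10^(NF_i/10), G_i = 10^(G_i,dB/10)
  Stage 1: F_1 = 10^(1.29/10) = 1.346, G_1 = 10^(−1.29/10) = 0.7430
  Stage 2: F_2 = 10^(7.47/10) = 5.585, G_2 = 10^(−5.20/10) = 0.3020
  Stage 3: F_3 = 10^(3.43/10) = 2.203, G_3 = 10^(21.9/10) = 154.9
  Stage 4: F_4 = 10^(5.10/10) = 3.236, G_4 = 10^(15.8/10) = 38.02
Friis cascade:
  F = 1.346 + (5.585 − 1)/0.7430 + (2.203 − 1)/0.2244 + (3.236 − 1)/34.75 = 12.94
NF = 10 log₁₀(12.94) = 11.12 dB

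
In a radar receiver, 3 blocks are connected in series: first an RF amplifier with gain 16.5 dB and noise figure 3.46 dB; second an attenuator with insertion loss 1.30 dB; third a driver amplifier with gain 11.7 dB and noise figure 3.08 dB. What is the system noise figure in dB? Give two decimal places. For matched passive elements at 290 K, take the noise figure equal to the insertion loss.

3.54 dB

Convert to linear (a loss of L dB is a gain of −L dB): F_i = 10^(NF_i/10), G_i = 10^(G_i,dB/10)
  Stage 1: F_1 = 10^(3.46/10) = 2.218, G_1 = 10^(16.5/10) = 44.67
  Stage 2: F_2 = 10^(1.30/10) = 1.349, G_2 = 10^(−1.30/10) = 0.7413
  Stage 3: F_3 = 10^(3.08/10) = 2.032, G_3 = 10^(11.7/10) = 14.79
Friis cascade:
  F = 2.218 + (1.349 − 1)/44.67 + (2.032 − 1)/33.11 = 2.257
NF = 10 log₁₀(2.257) = 3.54 dB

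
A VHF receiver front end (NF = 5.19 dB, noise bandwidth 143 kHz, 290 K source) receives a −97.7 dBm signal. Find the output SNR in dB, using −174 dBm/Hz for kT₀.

19.6 dB

Noise floor: N = −174 + 10 log₁₀(B) + NF
10 log₁₀(1.43×10⁵) = 51.55 dB
N = −174 + 51.55 + 5.19 = −117.26 dBm
SNR = P_sig − N = −97.7 − (−117.26) = 19.56 dB → 19.6 dB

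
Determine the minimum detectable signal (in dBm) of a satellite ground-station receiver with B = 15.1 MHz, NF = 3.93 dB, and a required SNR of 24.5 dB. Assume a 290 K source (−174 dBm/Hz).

−73.8 dBm

Sensitivity = −174 + 10 log₁₀(B) + NF + SNR_min
= −174 + 71.79 + 3.93 + 24.5
= −73.78 dBm → −73.8 dBm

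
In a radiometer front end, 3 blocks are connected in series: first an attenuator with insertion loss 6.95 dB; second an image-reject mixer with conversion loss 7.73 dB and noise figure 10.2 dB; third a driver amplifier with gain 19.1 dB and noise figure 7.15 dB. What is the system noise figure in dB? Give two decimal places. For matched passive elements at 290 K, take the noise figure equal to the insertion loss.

22.43 dB

Convert to linear (a loss of L dB is a gain of −L dB): F_i = 10^(NF_i/10), G_i = 10^(G_i,dB/10)
  Stage 1: F_1 = 10^(6.95/10) = 4.955, G_1 = 10^(−6.95/10) = 0.2018
  Stage 2: F_2 = 10^(10.2/10) = 10.47, G_2 = 10^(−7.73/10) = 0.1687
  Stage 3: F_3 = 10^(7.15/10) = 5.188, G_3 = 10^(19.1/10) = 81.28
Friis cascade:
  F = 4.955 + (10.47 − 1)/0.2018 + (5.188 − 1)/0.03404 = 174.9
NF = 10 log₁₀(174.9) = 22.43 dB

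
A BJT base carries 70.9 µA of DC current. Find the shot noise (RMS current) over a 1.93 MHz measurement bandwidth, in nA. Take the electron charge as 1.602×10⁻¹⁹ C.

I_n = √(2qI·B)
2qI·B = 2 × 1.602×10⁻¹⁹ × 7.09×10⁻⁵ × 1.93×10⁶ = 4.38×10⁻¹⁷ A²
I_n = √(4.38×10⁻¹⁷) = 6.62×10⁻⁹ A = 6.62 nA

6.62 nA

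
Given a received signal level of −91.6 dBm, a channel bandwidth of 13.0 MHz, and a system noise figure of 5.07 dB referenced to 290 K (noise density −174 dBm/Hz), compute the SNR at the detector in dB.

6.2 dB

Noise floor: N = −174 + 10 log₁₀(B) + NF
10 log₁₀(1.30×10⁷) = 71.14 dB
N = −174 + 71.14 + 5.07 = −97.79 dBm
SNR = P_sig − N = −91.6 − (−97.79) = 6.19 dB → 6.2 dB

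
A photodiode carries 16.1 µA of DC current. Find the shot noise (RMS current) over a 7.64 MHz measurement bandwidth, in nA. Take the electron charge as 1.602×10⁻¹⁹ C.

6.28 nA

I_n = √(2qI·B)
2qI·B = 2 × 1.602×10⁻¹⁹ × 1.61×10⁻⁵ × 7.64×10⁶ = 3.94×10⁻¹⁷ A²
I_n = √(3.94×10⁻¹⁷) = 6.28×10⁻⁹ A = 6.28 nA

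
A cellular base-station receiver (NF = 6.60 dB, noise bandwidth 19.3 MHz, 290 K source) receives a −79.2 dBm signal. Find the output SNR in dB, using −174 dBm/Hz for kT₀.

Noise floor: N = −174 + 10 log₁₀(B) + NF
10 log₁₀(1.93×10⁷) = 72.86 dB
N = −174 + 72.86 + 6.60 = −94.54 dBm
SNR = P_sig − N = −79.2 − (−94.54) = 15.34 dB → 15.3 dB

15.3 dB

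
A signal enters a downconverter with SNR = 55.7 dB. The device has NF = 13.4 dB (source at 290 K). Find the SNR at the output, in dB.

By definition F = SNR_in/SNR_out, so in dB: SNR_out = SNR_in − NF
SNR_out = 55.7 − 13.4 = 42.3 dB

42.3 dB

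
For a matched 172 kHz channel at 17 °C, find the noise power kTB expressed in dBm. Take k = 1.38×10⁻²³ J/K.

T = 17 °C + 273.15 = 290.15 K
P_n = kTB = 1.38×10⁻²³ × 290.15 × 1.72×10⁵ = 6.89×10⁻¹⁶ W
In dBm: 10 log₁₀(6.89×10⁻¹⁶ / 10⁻³) = −121.6 dBm

−121.6 dBm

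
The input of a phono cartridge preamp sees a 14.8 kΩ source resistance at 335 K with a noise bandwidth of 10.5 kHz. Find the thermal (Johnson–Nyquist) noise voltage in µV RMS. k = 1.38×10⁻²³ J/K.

1.70 µV

V_n = √(4kTRB)
4kTRB = 4 × 1.38×10⁻²³ × 335 × 1.48×10⁴ × 1.05×10⁴ = 2.87×10⁻¹² V²
V_n = √(2.87×10⁻¹²) = 1.70×10⁻⁶ V = 1.70 µV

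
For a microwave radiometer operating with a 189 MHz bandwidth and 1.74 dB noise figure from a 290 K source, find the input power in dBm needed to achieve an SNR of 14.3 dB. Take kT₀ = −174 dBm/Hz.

Sensitivity = −174 + 10 log₁₀(B) + NF + SNR_min
= −174 + 82.76 + 1.74 + 14.3
= −75.20 dBm → −75.2 dBm

−75.2 dBm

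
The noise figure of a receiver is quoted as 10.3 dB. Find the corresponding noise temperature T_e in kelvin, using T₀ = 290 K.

2817 K

F = 10^(10.3/10) = 10.7152
T_e = (F − 1)·T₀ = (10.7152 − 1) × 290 = 2817 K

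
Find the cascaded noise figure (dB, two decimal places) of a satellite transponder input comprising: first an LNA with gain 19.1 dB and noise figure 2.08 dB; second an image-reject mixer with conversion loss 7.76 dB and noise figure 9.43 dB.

Convert to linear (a loss of L dB is a gain of −L dB): F_i = 10^(NF_i/10), G_i = 10^(G_i,dB/10)
  Stage 1: F_1 = 10^(2.08/10) = 1.614, G_1 = 10^(19.1/10) = 81.28
  Stage 2: F_2 = 10^(9.43/10) = 8.770, G_2 = 10^(−7.76/10) = 0.1675
Friis cascade:
  F = 1.614 + (8.770 − 1)/81.28 = 1.710
NF = 10 log₁₀(1.710) = 2.33 dB

2.33 dB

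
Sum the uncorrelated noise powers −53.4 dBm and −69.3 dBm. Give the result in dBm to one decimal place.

Convert to linear, add, convert back:
P₁ = 4.57×10⁻⁹ W, P₂ = 1.17×10⁻¹⁰ W
P_tot = 4.69×10⁻⁹ W → 10 log₁₀(P_tot / 10⁻³) = −53.3 dBm

−53.3 dBm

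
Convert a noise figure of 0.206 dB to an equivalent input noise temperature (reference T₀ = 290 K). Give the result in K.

14.1 K

F = 10^(0.206/10) = 1.04858
T_e = (F − 1)·T₀ = (1.04858 − 1) × 290 = 14.1 K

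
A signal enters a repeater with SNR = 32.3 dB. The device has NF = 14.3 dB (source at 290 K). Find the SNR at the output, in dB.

By definition F = SNR_in/SNR_out, so in dB: SNR_out = SNR_in − NF
SNR_out = 32.3 − 14.3 = 18.0 dB

18.0 dB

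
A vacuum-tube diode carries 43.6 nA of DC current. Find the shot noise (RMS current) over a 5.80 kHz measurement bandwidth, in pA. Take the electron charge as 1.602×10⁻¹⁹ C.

I_n = √(2qI·B)
2qI·B = 2 × 1.602×10⁻¹⁹ × 4.36×10⁻⁸ × 5.80×10³ = 8.10×10⁻²³ A²
I_n = √(8.10×10⁻²³) = 9.00×10⁻¹² A = 9.00 pA

9.00 pA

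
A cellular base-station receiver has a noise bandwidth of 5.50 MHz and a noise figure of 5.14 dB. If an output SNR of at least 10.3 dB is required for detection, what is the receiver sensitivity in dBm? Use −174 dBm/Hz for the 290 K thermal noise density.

−91.2 dBm

Sensitivity = −174 + 10 log₁₀(B) + NF + SNR_min
= −174 + 67.4 + 5.14 + 10.3
= −91.16 dBm → −91.2 dBm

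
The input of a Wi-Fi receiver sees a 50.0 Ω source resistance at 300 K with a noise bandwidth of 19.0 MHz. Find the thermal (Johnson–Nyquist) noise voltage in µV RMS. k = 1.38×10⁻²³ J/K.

3.97 µV

V_n = √(4kTRB)
4kTRB = 4 × 1.38×10⁻²³ × 300 × 5.00×10¹ × 1.90×10⁷ = 1.57×10⁻¹¹ V²
V_n = √(1.57×10⁻¹¹) = 3.97×10⁻⁶ V = 3.97 µV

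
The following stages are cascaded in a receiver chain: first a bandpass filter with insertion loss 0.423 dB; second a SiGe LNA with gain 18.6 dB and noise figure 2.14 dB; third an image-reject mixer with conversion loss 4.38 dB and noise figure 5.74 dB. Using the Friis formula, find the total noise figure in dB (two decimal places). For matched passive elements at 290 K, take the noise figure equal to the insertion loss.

Convert to linear (a loss of L dB is a gain of −L dB): F_i = 10^(NF_i/10), G_i = 10^(G_i,dB/10)
  Stage 1: F_1 = 10^(0.423/10) = 1.102, G_1 = 10^(−0.423/10) = 0.9072
  Stage 2: F_2 = 10^(2.14/10) = 1.637, G_2 = 10^(18.6/10) = 72.44
  Stage 3: F_3 = 10^(5.74/10) = 3.750, G_3 = 10^(−4.38/10) = 0.3648
Friis cascade:
  F = 1.102 + (1.637 − 1)/0.9072 + (3.750 − 1)/65.72 = 1.846
NF = 10 log₁₀(1.846) = 2.66 dB

2.66 dB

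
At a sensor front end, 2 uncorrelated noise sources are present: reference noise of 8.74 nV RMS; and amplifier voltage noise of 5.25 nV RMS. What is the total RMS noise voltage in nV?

10.2 nV

Uncorrelated sources add in power (mean-square): V_tot = √(ΣV_i²)
V_tot = √[(8.74×10⁻⁹)² + (5.25×10⁻⁹)²] = 1.02×10⁻⁸ V = 10.2 nV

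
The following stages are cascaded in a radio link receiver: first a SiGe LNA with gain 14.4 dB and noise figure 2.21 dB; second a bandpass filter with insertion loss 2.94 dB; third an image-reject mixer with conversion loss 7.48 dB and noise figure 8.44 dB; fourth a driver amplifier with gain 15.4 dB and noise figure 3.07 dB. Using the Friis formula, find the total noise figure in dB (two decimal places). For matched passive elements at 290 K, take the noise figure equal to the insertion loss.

4.04 dB

Convert to linear (a loss of L dB is a gain of −L dB): F_i = 10^(NF_i/10), G_i = 10^(G_i,dB/10)
  Stage 1: F_1 = 10^(2.21/10) = 1.663, G_1 = 10^(14.4/10) = 27.54
  Stage 2: F_2 = 10^(2.94/10) = 1.968, G_2 = 10^(−2.94/10) = 0.5082
  Stage 3: F_3 = 10^(8.44/10) = 6.982, G_3 = 10^(−7.48/10) = 0.1786
  Stage 4: F_4 = 10^(3.07/10) = 2.028, G_4 = 10^(15.4/10) = 34.67
Friis cascade:
  F = 1.663 + (1.968 − 1)/27.54 + (6.982 − 1)/14.00 + (2.028 − 1)/2.500 = 2.537
NF = 10 log₁₀(2.537) = 4.04 dB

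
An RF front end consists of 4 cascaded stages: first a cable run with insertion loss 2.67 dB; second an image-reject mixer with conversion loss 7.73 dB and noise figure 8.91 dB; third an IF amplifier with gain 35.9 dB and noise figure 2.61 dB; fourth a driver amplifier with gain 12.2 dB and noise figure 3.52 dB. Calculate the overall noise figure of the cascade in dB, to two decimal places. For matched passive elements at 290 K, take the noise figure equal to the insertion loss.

Convert to linear (a loss of L dB is a gain of −L dB): F_i = 10^(NF_i/10), G_i = 10^(G_i,dB/10)
  Stage 1: F_1 = 10^(2.67/10) = 1.849, G_1 = 10^(−2.67/10) = 0.5408
  Stage 2: F_2 = 10^(8.91/10) = 7.780, G_2 = 10^(−7.73/10) = 0.1687
  Stage 3: F_3 = 10^(2.61/10) = 1.824, G_3 = 10^(35.9/10) = 3890
  Stage 4: F_4 = 10^(3.52/10) = 2.249, G_4 = 10^(12.2/10) = 16.60
Friis cascade:
  F = 1.849 + (7.780 − 1)/0.5408 + (1.824 − 1)/0.09120 + (2.249 − 1)/354.8 = 23.43
NF = 10 log₁₀(23.43) = 13.70 dB

13.70 dB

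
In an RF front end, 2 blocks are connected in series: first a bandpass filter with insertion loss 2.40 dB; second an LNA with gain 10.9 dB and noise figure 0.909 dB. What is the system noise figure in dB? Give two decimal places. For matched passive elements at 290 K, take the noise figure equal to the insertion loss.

3.31 dB

Convert to linear (a loss of L dB is a gain of −L dB): F_i = 10^(NF_i/10), G_i = 10^(G_i,dB/10)
  Stage 1: F_1 = 10^(2.40/10) = 1.738, G_1 = 10^(−2.40/10) = 0.5754
  Stage 2: F_2 = 10^(0.909/10) = 1.233, G_2 = 10^(10.9/10) = 12.30
Friis cascade:
  F = 1.738 + (1.233 − 1)/0.5754 = 2.142
NF = 10 log₁₀(2.142) = 3.31 dB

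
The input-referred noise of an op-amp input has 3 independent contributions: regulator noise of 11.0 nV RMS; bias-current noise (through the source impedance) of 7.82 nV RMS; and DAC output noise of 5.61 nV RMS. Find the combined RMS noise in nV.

14.6 nV

Uncorrelated sources add in power (mean-square): V_tot = √(ΣV_i²)
V_tot = √[(1.10×10⁻⁸)² + (7.82×10⁻⁹)² + (5.61×10⁻⁹)²] = 1.46×10⁻⁸ V = 14.6 nV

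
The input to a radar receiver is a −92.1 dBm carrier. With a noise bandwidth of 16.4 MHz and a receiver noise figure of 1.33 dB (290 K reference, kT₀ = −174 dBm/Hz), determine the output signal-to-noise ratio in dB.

Noise floor: N = −174 + 10 log₁₀(B) + NF
10 log₁₀(1.64×10⁷) = 72.15 dB
N = −174 + 72.15 + 1.33 = −100.52 dBm
SNR = P_sig − N = −92.1 − (−100.52) = 8.42 dB → 8.4 dB

8.4 dB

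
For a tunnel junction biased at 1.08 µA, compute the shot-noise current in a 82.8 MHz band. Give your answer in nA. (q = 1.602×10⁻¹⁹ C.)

I_n = √(2qI·B)
2qI·B = 2 × 1.602×10⁻¹⁹ × 1.08×10⁻⁶ × 8.28×10⁷ = 2.87×10⁻¹⁷ A²
I_n = √(2.87×10⁻¹⁷) = 5.35×10⁻⁹ A = 5.35 nA

5.35 nA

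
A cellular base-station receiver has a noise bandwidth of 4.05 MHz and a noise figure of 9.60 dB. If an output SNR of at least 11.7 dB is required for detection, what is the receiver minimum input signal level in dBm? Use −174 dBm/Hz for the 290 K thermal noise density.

Sensitivity = −174 + 10 log₁₀(B) + NF + SNR_min
= −174 + 66.07 + 9.60 + 11.7
= −86.63 dBm → −86.6 dBm

−86.6 dBm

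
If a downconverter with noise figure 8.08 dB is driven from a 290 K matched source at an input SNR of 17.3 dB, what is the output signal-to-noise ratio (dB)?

9.22 dB

By definition F = SNR_in/SNR_out, so in dB: SNR_out = SNR_in − NF
SNR_out = 17.3 − 8.08 = 9.22 dB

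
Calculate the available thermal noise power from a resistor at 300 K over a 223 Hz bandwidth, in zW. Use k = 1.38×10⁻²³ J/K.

P_n = kTB = 1.38×10⁻²³ × 300 × 2.23×10² = 9.23×10⁻¹⁹ W = 923 zW

923 zW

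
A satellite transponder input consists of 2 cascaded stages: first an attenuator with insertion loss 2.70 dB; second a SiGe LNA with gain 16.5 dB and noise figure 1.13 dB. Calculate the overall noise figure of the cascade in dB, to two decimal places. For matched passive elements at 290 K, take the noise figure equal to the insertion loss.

3.83 dB

Convert to linear (a loss of L dB is a gain of −L dB): F_i = 10^(NF_i/10), G_i = 10^(G_i,dB/10)
  Stage 1: F_1 = 10^(2.70/10) = 1.862, G_1 = 10^(−2.70/10) = 0.5370
  Stage 2: F_2 = 10^(1.13/10) = 1.297, G_2 = 10^(16.5/10) = 44.67
Friis cascade:
  F = 1.862 + (1.297 − 1)/0.5370 = 2.415
NF = 10 log₁₀(2.415) = 3.83 dB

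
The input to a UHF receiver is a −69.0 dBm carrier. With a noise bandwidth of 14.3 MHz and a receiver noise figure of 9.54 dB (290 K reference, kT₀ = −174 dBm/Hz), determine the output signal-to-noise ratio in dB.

23.9 dB

Noise floor: N = −174 + 10 log₁₀(B) + NF
10 log₁₀(1.43×10⁷) = 71.55 dB
N = −174 + 71.55 + 9.54 = −92.91 dBm
SNR = P_sig − N = −69.0 − (−92.91) = 23.91 dB → 23.9 dB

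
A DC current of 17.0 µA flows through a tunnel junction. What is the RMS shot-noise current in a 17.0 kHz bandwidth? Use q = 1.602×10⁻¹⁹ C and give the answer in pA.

304 pA

I_n = √(2qI·B)
2qI·B = 2 × 1.602×10⁻¹⁹ × 1.70×10⁻⁵ × 1.70×10⁴ = 9.26×10⁻²⁰ A²
I_n = √(9.26×10⁻²⁰) = 3.04×10⁻¹⁰ A = 304 pA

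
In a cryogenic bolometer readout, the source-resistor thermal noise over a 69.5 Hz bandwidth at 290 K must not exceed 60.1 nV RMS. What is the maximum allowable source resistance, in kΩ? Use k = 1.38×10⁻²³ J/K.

3.25 kΩ

Johnson–Nyquist: V_n = √(4kTRB) ⇒ R = V_n² / (4kTB)
4kTB = 4 × 1.38×10⁻²³ × 290 × 6.95×10¹ = 1.11×10⁻¹⁸
R = (6.01×10⁻⁸)² / 1.11×10⁻¹⁸ = 3.25×10³ Ω = 3.25 kΩ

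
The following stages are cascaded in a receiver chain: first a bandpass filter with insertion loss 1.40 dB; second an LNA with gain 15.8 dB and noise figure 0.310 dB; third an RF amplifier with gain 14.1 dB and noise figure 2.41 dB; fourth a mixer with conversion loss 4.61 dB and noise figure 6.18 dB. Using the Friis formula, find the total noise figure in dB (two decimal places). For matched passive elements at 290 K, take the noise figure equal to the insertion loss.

1.80 dB

Convert to linear (a loss of L dB is a gain of −L dB): F_i = 10^(NF_i/10), G_i = 10^(G_i,dB/10)
  Stage 1: F_1 = 10^(1.40/10) = 1.380, G_1 = 10^(−1.40/10) = 0.7244
  Stage 2: F_2 = 10^(0.310/10) = 1.074, G_2 = 10^(15.8/10) = 38.02
  Stage 3: F_3 = 10^(2.41/10) = 1.742, G_3 = 10^(14.1/10) = 25.70
  Stage 4: F_4 = 10^(6.18/10) = 4.150, G_4 = 10^(−4.61/10) = 0.3459
Friis cascade:
  F = 1.380 + (1.074 − 1)/0.7244 + (1.742 − 1)/27.54 + (4.150 − 1)/707.9 = 1.514
NF = 10 log₁₀(1.514) = 1.80 dB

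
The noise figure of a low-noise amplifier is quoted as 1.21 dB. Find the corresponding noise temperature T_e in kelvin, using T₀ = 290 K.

F = 10^(1.21/10) = 1.3213
T_e = (F − 1)·T₀ = (1.3213 − 1) × 290 = 93.2 K

93.2 K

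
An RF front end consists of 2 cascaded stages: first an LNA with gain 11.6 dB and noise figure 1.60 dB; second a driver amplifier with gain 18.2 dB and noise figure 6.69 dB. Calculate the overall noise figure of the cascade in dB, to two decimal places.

2.30 dB

Convert to linear (a loss of L dB is a gain of −L dB): F_i = 10^(NF_i/10), G_i = 10^(G_i,dB/10)
  Stage 1: F_1 = 10^(1.60/10) = 1.445, G_1 = 10^(11.6/10) = 14.45
  Stage 2: F_2 = 10^(6.69/10) = 4.667, G_2 = 10^(18.2/10) = 66.07
Friis cascade:
  F = 1.445 + (4.667 − 1)/14.45 = 1.699
NF = 10 log₁₀(1.699) = 2.30 dB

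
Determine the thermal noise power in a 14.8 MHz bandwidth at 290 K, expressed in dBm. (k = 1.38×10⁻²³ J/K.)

−102.3 dBm

P_n = kTB = 1.38×10⁻²³ × 290 × 1.48×10⁷ = 5.92×10⁻¹⁴ W
In dBm: 10 log₁₀(5.92×10⁻¹⁴ / 10⁻³) = −102.3 dBm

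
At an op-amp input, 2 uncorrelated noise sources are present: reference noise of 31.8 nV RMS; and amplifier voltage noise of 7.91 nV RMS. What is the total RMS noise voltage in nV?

Uncorrelated sources add in power (mean-square): V_tot = √(ΣV_i²)
V_tot = √[(3.18×10⁻⁸)² + (7.91×10⁻⁹)²] = 3.28×10⁻⁸ V = 32.8 nV

32.8 nV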